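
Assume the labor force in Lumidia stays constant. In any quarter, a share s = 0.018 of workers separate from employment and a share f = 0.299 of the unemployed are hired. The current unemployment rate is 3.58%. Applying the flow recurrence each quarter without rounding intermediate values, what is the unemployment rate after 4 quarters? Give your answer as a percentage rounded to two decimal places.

Unemployment rate after four quarters ≈ 5.22%.

With a fixed labor force, u_{t+1} = u_t + s·(1−u_t) − f·u_t = u_t·(1−s−f) + s.
Here 1−s−f = 0.683 and s = 0.018.
u_1 = 0.035800 × 0.683 + 0.018 = 0.042451.
u_2 = 0.042451 × 0.683 + 0.018 = 0.046994.
u_3 = 0.046994 × 0.683 + 0.018 = 0.050097.
u_4 = 0.050097 × 0.683 + 0.018 = 0.052216.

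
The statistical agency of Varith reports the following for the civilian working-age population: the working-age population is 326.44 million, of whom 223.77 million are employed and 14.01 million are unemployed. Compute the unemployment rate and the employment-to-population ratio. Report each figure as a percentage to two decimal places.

Unemployment rate ≈ 5.89%; employment-population ratio ≈ 68.55%.

Labor force = employed + unemployed = 223.77 + 14.01 = 237.78 million.
Unemployment rate = 14.01 / 237.78 = 5.89%.
Employment-population ratio = 223.77 / 326.44 = 68.55%.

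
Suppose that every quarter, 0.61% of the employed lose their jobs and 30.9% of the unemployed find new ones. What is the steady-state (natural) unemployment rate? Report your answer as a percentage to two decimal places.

At steady state the flows balance: s·E = f·U, so U/(E+U) = s/(s+f).
u* = 0.61 / (0.61 + 30.9) = 0.61 / 31.51 = 1.94%.

Steady-state unemployment rate ≈ 1.94%.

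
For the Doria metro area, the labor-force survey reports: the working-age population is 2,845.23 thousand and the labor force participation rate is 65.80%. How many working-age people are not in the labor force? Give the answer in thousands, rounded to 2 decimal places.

Share not in the labor force = 1 − 0.6580 = 0.3420.
Not in labor force = 0.3420 × 2,845.23 ≈ 973.07 thousand.

About 973.07 thousand are not in the labor force.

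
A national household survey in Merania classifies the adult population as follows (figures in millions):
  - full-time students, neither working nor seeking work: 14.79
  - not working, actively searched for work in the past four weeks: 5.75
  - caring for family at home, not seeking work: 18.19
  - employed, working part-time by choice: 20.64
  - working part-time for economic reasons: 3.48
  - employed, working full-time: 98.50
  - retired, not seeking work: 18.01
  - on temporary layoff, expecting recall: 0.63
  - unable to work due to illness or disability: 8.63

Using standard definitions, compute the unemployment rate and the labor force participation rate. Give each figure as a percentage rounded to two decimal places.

Employed = 20.64 + 3.48 + 98.50 = 122.62 million (anyone who worked, including part-time for economic reasons, counts as employed).
Unemployed = 5.75 + 0.63 = 6.38 million (jobless and actively searching, or on temporary layoff).
Labor force = 122.62 + 6.38 = 129.00 million.
Not in labor force = 14.79 + 18.19 + 18.01 + 8.63 = 59.62 million (those not working and not actively searching are outside the labor force).
Civilian working-age population = 129.00 + 59.62 = 188.62 million.
Unemployment rate = 6.38 / 129.00 = 4.95%.
Labor force participation rate = 129.00 / 188.62 = 68.39%.

Unemployment rate ≈ 4.95%; labor force participation rate ≈ 68.39%.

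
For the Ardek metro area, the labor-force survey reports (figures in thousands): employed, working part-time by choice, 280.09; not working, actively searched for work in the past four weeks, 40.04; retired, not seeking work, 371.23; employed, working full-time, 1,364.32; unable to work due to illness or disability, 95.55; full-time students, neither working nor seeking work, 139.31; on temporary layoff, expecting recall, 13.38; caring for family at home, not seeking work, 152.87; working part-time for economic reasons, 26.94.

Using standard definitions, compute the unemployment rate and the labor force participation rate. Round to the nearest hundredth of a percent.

Unemployment rate ≈ 3.10%; labor force participation rate ≈ 69.44%.

Employed = 280.09 + 1,364.32 + 26.94 = 1,671.35 thousand (anyone who worked, including part-time for economic reasons, counts as employed).
Unemployed = 40.04 + 13.38 = 53.42 thousand (jobless and actively searching, or on temporary layoff).
Labor force = 1,671.35 + 53.42 = 1,724.77 thousand.
Not in labor force = 371.23 + 95.55 + 139.31 + 152.87 = 758.96 thousand (those not working and not actively searching are outside the labor force).
Civilian working-age population = 1,724.77 + 758.96 = 2,483.73 thousand.
Unemployment rate = 53.42 / 1,724.77 = 3.10%.
Labor force participation rate = 1,724.77 / 2,483.73 = 69.44%.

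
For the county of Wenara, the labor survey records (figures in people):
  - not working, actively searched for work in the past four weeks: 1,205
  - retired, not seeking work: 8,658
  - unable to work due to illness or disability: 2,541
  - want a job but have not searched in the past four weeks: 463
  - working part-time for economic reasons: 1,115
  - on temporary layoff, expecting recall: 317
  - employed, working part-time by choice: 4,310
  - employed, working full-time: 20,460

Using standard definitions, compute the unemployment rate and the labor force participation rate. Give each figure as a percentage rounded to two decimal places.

Unemployment rate ≈ 5.55%; labor force participation rate ≈ 70.15%.

Employed = 1,115 + 4,310 + 20,460 = 25,885 (anyone who worked, including part-time for economic reasons, counts as employed).
Unemployed = 1,205 + 317 = 1,522 (jobless and actively searching, or on temporary layoff).
Labor force = 25,885 + 1,522 = 27,407.
Not in labor force = 8,658 + 2,541 + 463 = 11,662 (those not working and not actively searching are outside the labor force — including those who want a job but have given up searching).
Civilian working-age population = 27,407 + 11,662 = 39,069.
Unemployment rate = 1,522 / 27,407 = 5.55%.
Labor force participation rate = 27,407 / 39,069 = 70.15%.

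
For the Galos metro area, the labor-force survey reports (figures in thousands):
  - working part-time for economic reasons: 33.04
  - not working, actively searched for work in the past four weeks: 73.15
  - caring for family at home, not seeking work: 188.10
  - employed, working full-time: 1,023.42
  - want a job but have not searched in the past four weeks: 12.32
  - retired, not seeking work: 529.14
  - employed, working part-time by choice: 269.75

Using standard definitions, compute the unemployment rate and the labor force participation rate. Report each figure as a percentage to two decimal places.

Unemployment rate ≈ 5.23%; labor force participation rate ≈ 65.73%.

Employed = 33.04 + 1,023.42 + 269.75 = 1,326.21 thousand (anyone who worked, including part-time for economic reasons, counts as employed).
Unemployed = 73.15 thousand.
Labor force = 1,326.21 + 73.15 = 1,399.36 thousand.
Not in labor force = 188.10 + 12.32 + 529.14 = 729.56 thousand (those not working and not actively searching are outside the labor force — including those who want a job but have given up searching).
Civilian working-age population = 1,399.36 + 729.56 = 2,128.92 thousand.
Unemployment rate = 73.15 / 1,399.36 = 5.23%.
Labor force participation rate = 1,399.36 / 2,128.92 = 65.73%.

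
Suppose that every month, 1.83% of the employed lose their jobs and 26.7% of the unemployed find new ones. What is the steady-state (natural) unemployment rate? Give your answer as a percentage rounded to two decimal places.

At steady state the flows balance: s·E = f·U, so U/(E+U) = s/(s+f).
u* = 1.83 / (1.83 + 26.7) = 1.83 / 28.53 = 6.41%.

Steady-state unemployment rate ≈ 6.41%.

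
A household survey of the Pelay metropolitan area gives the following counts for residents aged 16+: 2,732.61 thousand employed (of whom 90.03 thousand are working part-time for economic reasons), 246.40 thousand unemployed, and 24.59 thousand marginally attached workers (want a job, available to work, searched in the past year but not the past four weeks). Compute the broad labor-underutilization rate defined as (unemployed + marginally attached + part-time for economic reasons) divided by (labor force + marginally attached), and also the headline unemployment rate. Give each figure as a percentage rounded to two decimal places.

Labor force = 2,732.61 + 246.40 = 2,979.01 thousand.
Numerator = 246.40 + 24.59 + 90.03 = 361.02 thousand.
Denominator = 2,979.01 + 24.59 = 3,003.60 thousand.
Broad rate = 361.02 / 3,003.60 = 12.02%.
Headline unemployment rate = 246.40 / 2,979.01 = 8.27%.

Broad underutilization rate ≈ 12.02%; headline unemployment rate ≈ 8.27%.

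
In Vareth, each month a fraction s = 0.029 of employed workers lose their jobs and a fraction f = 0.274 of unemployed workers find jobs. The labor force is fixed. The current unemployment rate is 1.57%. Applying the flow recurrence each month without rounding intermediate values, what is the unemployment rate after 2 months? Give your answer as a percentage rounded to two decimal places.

With a fixed labor force, u_{t+1} = u_t + s·(1−u_t) − f·u_t = u_t·(1−s−f) + s.
Here 1−s−f = 0.697 and s = 0.029.
u_1 = 0.015700 × 0.697 + 0.029 = 0.039943.
u_2 = 0.039943 × 0.697 + 0.029 = 0.056840.

Unemployment rate after two months ≈ 5.68%.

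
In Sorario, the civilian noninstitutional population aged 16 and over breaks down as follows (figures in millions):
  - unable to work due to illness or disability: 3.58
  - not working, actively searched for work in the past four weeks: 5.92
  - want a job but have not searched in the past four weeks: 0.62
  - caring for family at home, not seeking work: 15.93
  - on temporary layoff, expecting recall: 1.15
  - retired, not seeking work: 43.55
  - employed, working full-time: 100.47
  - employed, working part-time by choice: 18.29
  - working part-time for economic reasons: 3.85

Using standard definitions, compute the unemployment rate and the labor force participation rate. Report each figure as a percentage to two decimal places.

Unemployment rate ≈ 5.45%; labor force participation rate ≈ 67.07%.

Employed = 100.47 + 18.29 + 3.85 = 122.61 million (anyone who worked, including part-time for economic reasons, counts as employed).
Unemployed = 5.92 + 1.15 = 7.07 million (jobless and actively searching, or on temporary layoff).
Labor force = 122.61 + 7.07 = 129.68 million.
Not in labor force = 3.58 + 0.62 + 15.93 + 43.55 = 63.68 million (those not working and not actively searching are outside the labor force — including those who want a job but have given up searching).
Civilian working-age population = 129.68 + 63.68 = 193.36 million.
Unemployment rate = 7.07 / 129.68 = 5.45%.
Labor force participation rate = 129.68 / 193.36 = 67.07%.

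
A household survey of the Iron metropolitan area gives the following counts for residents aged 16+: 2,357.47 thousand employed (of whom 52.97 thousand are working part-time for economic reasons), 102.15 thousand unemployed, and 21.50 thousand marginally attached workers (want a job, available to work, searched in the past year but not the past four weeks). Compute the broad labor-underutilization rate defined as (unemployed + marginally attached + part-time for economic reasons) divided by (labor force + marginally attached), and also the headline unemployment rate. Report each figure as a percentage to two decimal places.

Labor force = 2,357.47 + 102.15 = 2,459.62 thousand.
Numerator = 102.15 + 21.50 + 52.97 = 176.62 thousand.
Denominator = 2,459.62 + 21.50 = 2,481.12 thousand.
Broad rate = 176.62 / 2,481.12 = 7.12%.
Headline unemployment rate = 102.15 / 2,459.62 = 4.15%.

Broad underutilization rate ≈ 7.12%; headline unemployment rate ≈ 4.15%.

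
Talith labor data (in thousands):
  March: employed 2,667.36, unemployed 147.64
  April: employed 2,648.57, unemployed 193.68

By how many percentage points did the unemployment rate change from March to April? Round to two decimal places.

The unemployment rate changed by +1.57 percentage points.

March: labor force = 2,667.36 + 147.64 = 2,815.00; u = 147.64/2,815.00 = 5.24%.
April: labor force = 2,648.57 + 193.68 = 2,842.25; u = 193.68/2,842.25 = 6.81%.
Change = 6.81% − 5.24% = +1.57 pp.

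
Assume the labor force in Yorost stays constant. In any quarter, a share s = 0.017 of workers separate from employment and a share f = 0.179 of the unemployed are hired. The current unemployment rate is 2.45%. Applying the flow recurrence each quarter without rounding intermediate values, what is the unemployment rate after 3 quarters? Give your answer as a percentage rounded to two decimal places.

With a fixed labor force, u_{t+1} = u_t + s·(1−u_t) − f·u_t = u_t·(1−s−f) + s.
Here 1−s−f = 0.804 and s = 0.017.
u_1 = 0.024500 × 0.804 + 0.017 = 0.036698.
u_2 = 0.036698 × 0.804 + 0.017 = 0.046505.
u_3 = 0.046505 × 0.804 + 0.017 = 0.054390.

Unemployment rate after three quarters ≈ 5.44%.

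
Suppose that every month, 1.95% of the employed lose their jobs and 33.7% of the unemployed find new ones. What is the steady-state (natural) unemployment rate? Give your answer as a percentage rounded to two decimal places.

Steady-state unemployment rate ≈ 5.47%.

At steady state the flows balance: s·E = f·U, so U/(E+U) = s/(s+f).
u* = 1.95 / (1.95 + 33.7) = 1.95 / 35.65 = 5.47%.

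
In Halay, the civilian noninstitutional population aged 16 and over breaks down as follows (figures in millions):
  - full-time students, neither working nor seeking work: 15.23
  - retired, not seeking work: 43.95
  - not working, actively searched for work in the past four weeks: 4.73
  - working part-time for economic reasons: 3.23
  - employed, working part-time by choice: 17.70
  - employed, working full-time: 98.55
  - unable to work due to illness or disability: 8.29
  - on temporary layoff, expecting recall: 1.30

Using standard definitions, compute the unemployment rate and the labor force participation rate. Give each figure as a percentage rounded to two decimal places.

Employed = 3.23 + 17.70 + 98.55 = 119.48 million (anyone who worked, including part-time for economic reasons, counts as employed).
Unemployed = 4.73 + 1.30 = 6.03 million (jobless and actively searching, or on temporary layoff).
Labor force = 119.48 + 6.03 = 125.51 million.
Not in labor force = 15.23 + 43.95 + 8.29 = 67.47 million (those not working and not actively searching are outside the labor force).
Civilian working-age population = 125.51 + 67.47 = 192.98 million.
Unemployment rate = 6.03 / 125.51 = 4.80%.
Labor force participation rate = 125.51 / 192.98 = 65.04%.

Unemployment rate ≈ 4.80%; labor force participation rate ≈ 65.04%.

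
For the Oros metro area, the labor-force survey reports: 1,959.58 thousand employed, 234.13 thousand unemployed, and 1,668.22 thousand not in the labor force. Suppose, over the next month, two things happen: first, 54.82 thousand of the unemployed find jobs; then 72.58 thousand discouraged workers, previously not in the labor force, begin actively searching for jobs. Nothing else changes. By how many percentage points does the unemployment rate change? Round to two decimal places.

The unemployment rate changes by +0.44 percentage points.

Initially, labor force = 1,959.58 + 234.13 = 2,193.71 thousand, so u = 234.13/2,193.71 = 10.67%.
After the first change, unemployed falls and employed rises by 54.82; labor force unchanged → E = 2,014.40, U = 179.31, labor force = 2,193.71 thousand.
After the second change, unemployed and labor force both rise by 72.58 → E = 2,014.40, U = 251.89, labor force = 2,266.29 thousand.
New unemployment rate = 251.89 / 2,266.29 = 11.11%.
Change = 11.11% − 10.67% = +0.44 percentage points.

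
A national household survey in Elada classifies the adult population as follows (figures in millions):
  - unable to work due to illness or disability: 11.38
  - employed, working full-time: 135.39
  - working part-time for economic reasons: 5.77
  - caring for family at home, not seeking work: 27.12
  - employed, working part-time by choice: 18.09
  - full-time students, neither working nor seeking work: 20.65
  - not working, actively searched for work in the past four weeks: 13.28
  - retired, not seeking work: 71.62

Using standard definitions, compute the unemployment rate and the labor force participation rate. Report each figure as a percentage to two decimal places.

Unemployment rate ≈ 7.70%; labor force participation rate ≈ 56.88%.

Employed = 135.39 + 5.77 + 18.09 = 159.25 million (anyone who worked, including part-time for economic reasons, counts as employed).
Unemployed = 13.28 million.
Labor force = 159.25 + 13.28 = 172.53 million.
Not in labor force = 11.38 + 27.12 + 20.65 + 71.62 = 130.77 million (those not working and not actively searching are outside the labor force).
Civilian working-age population = 172.53 + 130.77 = 303.30 million.
Unemployment rate = 13.28 / 172.53 = 7.70%.
Labor force participation rate = 172.53 / 303.30 = 56.88%.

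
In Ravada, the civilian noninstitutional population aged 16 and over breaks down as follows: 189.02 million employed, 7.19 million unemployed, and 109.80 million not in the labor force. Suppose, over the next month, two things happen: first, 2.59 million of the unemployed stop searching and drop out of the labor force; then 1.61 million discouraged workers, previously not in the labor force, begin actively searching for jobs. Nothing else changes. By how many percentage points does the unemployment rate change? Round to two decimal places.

The unemployment rate changes by −0.48 percentage points.

Initially, labor force = 189.02 + 7.19 = 196.21 million, so u = 7.19/196.21 = 3.66%.
After the first change, unemployed and labor force both fall by 2.59 → E = 189.02, U = 4.60, labor force = 193.62 million.
After the second change, unemployed and labor force both rise by 1.61 → E = 189.02, U = 6.21, labor force = 195.23 million.
New unemployment rate = 6.21 / 195.23 = 3.18%.
Change = 3.18% − 3.66% = −0.48 percentage points.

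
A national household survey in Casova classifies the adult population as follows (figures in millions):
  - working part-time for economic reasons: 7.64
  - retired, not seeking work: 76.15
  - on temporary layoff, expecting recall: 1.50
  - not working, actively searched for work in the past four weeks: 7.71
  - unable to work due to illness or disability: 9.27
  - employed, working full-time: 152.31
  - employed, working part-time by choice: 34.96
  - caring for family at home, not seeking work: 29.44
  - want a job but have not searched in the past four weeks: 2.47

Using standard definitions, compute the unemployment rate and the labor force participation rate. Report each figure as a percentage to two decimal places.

Employed = 7.64 + 152.31 + 34.96 = 194.91 million (anyone who worked, including part-time for economic reasons, counts as employed).
Unemployed = 1.50 + 7.71 = 9.21 million (jobless and actively searching, or on temporary layoff).
Labor force = 194.91 + 9.21 = 204.12 million.
Not in labor force = 76.15 + 9.27 + 29.44 + 2.47 = 117.33 million (those not working and not actively searching are outside the labor force — including those who want a job but have given up searching).
Civilian working-age population = 204.12 + 117.33 = 321.45 million.
Unemployment rate = 9.21 / 204.12 = 4.51%.
Labor force participation rate = 204.12 / 321.45 = 63.50%.

Unemployment rate ≈ 4.51%; labor force participation rate ≈ 63.50%.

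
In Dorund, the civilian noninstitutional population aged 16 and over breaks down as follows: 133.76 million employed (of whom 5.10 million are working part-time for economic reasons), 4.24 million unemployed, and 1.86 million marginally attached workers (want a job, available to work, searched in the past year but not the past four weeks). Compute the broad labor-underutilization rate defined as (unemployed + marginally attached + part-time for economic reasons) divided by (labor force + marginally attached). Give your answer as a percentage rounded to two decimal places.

Labor force = 133.76 + 4.24 = 138.00 million.
Numerator = 4.24 + 1.86 + 5.10 = 11.20 million.
Denominator = 138.00 + 1.86 = 139.86 million.
Broad rate = 11.20 / 139.86 = 8.01%.

Broad underutilization rate ≈ 8.01%.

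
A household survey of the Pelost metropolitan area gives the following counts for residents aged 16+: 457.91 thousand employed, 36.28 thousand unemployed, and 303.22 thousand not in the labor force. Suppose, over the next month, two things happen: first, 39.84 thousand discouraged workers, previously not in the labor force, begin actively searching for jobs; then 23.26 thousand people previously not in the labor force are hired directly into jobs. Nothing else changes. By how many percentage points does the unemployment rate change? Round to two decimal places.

Initially, labor force = 457.91 + 36.28 = 494.19 thousand, so u = 36.28/494.19 = 7.34%.
After the first change, unemployed and labor force both rise by 39.84 → E = 457.91, U = 76.12, labor force = 534.03 thousand.
After the second change, employed and labor force both rise by 23.26; unemployed unchanged → E = 481.17, U = 76.12, labor force = 557.29 thousand.
New unemployment rate = 76.12 / 557.29 = 13.66%.
Change = 13.66% − 7.34% = +6.32 percentage points.

The unemployment rate changes by +6.32 percentage points.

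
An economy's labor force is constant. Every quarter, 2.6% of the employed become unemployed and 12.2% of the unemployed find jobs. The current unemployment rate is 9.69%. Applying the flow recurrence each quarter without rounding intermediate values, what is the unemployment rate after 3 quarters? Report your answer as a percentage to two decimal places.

With a fixed labor force, u_{t+1} = u_t + s·(1−u_t) − f·u_t = u_t·(1−s−f) + s.
Here 1−s−f = 0.852 and s = 0.026.
u_1 = 0.096900 × 0.852 + 0.026 = 0.108559.
u_2 = 0.108559 × 0.852 + 0.026 = 0.118492.
u_3 = 0.118492 × 0.852 + 0.026 = 0.126955.

Unemployment rate after three quarters ≈ 12.70%.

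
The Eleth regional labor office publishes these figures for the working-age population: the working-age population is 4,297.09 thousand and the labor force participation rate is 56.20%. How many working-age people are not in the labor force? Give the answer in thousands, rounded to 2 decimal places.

Share not in the labor force = 1 − 0.5620 = 0.4380.
Not in labor force = 0.4380 × 4,297.09 ≈ 1,882.13 thousand.

About 1,882.13 thousand are not in the labor force.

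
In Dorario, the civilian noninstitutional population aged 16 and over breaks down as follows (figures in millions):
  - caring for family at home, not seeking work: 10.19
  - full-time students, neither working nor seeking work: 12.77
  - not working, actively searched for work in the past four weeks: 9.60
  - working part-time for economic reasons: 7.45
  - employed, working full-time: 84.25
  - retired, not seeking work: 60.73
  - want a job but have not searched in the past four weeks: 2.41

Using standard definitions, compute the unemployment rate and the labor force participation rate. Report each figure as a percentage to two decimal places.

Unemployment rate ≈ 9.48%; labor force participation rate ≈ 54.06%.

Employed = 7.45 + 84.25 = 91.70 million (anyone who worked, including part-time for economic reasons, counts as employed).
Unemployed = 9.60 million.
Labor force = 91.70 + 9.60 = 101.30 million.
Not in labor force = 10.19 + 12.77 + 60.73 + 2.41 = 86.10 million (those not working and not actively searching are outside the labor force — including those who want a job but have given up searching).
Civilian working-age population = 101.30 + 86.10 = 187.40 million.
Unemployment rate = 9.60 / 101.30 = 9.48%.
Labor force participation rate = 101.30 / 187.40 = 54.06%.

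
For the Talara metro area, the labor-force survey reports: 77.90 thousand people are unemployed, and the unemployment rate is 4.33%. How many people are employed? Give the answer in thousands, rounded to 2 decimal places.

About 1,721.18 thousand are employed.

Labor force = U / u = 77.90 / 0.0433 ≈ 1,799.08 thousand.
Employed = labor force − unemployed = 1,799.08 − 77.90 = 1,721.18 thousand.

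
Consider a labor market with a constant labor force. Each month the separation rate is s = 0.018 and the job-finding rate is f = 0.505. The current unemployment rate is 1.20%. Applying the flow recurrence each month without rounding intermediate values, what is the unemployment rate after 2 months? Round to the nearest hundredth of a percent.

Unemployment rate after two months ≈ 2.93%.

With a fixed labor force, u_{t+1} = u_t + s·(1−u_t) − f·u_t = u_t·(1−s−f) + s.
Here 1−s−f = 0.477 and s = 0.018.
u_1 = 0.012000 × 0.477 + 0.018 = 0.023724.
u_2 = 0.023724 × 0.477 + 0.018 = 0.029316.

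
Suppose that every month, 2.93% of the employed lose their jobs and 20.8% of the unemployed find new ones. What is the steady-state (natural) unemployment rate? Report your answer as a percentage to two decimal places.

Steady-state unemployment rate ≈ 12.35%.

At steady state the flows balance: s·E = f·U, so U/(E+U) = s/(s+f).
u* = 2.93 / (2.93 + 20.8) = 2.93 / 23.73 = 12.35%.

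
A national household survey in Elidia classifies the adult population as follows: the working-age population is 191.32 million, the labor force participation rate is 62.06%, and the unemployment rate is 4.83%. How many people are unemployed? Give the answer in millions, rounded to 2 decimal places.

Labor force = 0.6206 × 191.32 = 118.73 million.
Unemployed = 0.0483 × 118.73 ≈ 5.73 million.

About 5.73 million are unemployed.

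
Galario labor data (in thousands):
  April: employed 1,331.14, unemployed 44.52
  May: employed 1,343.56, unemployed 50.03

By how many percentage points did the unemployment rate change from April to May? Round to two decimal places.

The unemployment rate changed by +0.35 percentage points.

April: labor force = 1,331.14 + 44.52 = 1,375.66; u = 44.52/1,375.66 = 3.24%.
May: labor force = 1,343.56 + 50.03 = 1,393.59; u = 50.03/1,393.59 = 3.59%.
Change = 3.59% − 3.24% = +0.35 pp.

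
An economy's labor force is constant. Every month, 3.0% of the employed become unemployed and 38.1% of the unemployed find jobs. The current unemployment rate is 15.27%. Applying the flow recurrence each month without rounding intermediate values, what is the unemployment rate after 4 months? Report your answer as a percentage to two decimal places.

Unemployment rate after four months ≈ 8.26%.

With a fixed labor force, u_{t+1} = u_t + s·(1−u_t) − f·u_t = u_t·(1−s−f) + s.
Here 1−s−f = 0.589 and s = 0.030.
u_1 = 0.152700 × 0.589 + 0.030 = 0.119940.
u_2 = 0.119940 × 0.589 + 0.030 = 0.100645.
u_3 = 0.100645 × 0.589 + 0.030 = 0.089280.
u_4 = 0.089280 × 0.589 + 0.030 = 0.082586.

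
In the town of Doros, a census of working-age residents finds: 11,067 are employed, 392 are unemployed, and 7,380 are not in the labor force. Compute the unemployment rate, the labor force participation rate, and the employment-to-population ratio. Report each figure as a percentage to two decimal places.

Unemployment rate ≈ 3.42%; labor force participation rate ≈ 60.83%; employment-population ratio ≈ 58.75%.

Labor force = employed + unemployed = 11,067 + 392 = 11,459.
Working-age population = 11,459 + 7,380 = 18,839.
Unemployment rate = 392 / 11,459 = 3.42%.
Labor force participation rate = 11,459 / 18,839 = 60.83%.
Employment-population ratio = 11,067 / 18,839 = 58.75%.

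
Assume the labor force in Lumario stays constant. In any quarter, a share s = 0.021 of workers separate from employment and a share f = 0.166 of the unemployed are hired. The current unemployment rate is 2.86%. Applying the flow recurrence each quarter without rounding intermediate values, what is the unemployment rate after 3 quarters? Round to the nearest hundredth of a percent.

With a fixed labor force, u_{t+1} = u_t + s·(1−u_t) − f·u_t = u_t·(1−s−f) + s.
Here 1−s−f = 0.813 and s = 0.021.
u_1 = 0.028600 × 0.813 + 0.021 = 0.044252.
u_2 = 0.044252 × 0.813 + 0.021 = 0.056977.
u_3 = 0.056977 × 0.813 + 0.021 = 0.067322.

Unemployment rate after three quarters ≈ 6.73%.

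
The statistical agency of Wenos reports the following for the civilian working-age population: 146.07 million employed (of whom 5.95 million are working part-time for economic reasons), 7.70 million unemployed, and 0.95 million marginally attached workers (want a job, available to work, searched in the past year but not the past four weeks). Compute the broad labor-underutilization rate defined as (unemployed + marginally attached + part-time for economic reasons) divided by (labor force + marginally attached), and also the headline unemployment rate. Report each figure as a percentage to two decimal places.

Broad underutilization rate ≈ 9.44%; headline unemployment rate ≈ 5.01%.

Labor force = 146.07 + 7.70 = 153.77 million.
Numerator = 7.70 + 0.95 + 5.95 = 14.60 million.
Denominator = 153.77 + 0.95 = 154.72 million.
Broad rate = 14.60 / 154.72 = 9.44%.
Headline unemployment rate = 7.70 / 153.77 = 5.01%.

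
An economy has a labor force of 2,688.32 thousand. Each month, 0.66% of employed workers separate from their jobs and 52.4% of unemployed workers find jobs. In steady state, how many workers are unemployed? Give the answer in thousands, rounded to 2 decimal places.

About 33.44 thousand are unemployed in steady state.

Steady-state unemployment rate u* = s/(s+f) = 0.66/(0.66+52.4) = 0.012439.
Unemployed = u* × labor force = 0.012439 × 2,688.32 ≈ 33.44 thousand.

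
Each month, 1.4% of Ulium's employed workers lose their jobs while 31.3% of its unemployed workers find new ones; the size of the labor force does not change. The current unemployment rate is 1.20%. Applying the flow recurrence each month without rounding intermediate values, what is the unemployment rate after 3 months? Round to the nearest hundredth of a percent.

Unemployment rate after three months ≈ 3.34%.

With a fixed labor force, u_{t+1} = u_t + s·(1−u_t) − f·u_t = u_t·(1−s−f) + s.
Here 1−s−f = 0.673 and s = 0.014.
u_1 = 0.012000 × 0.673 + 0.014 = 0.022076.
u_2 = 0.022076 × 0.673 + 0.014 = 0.028857.
u_3 = 0.028857 × 0.673 + 0.014 = 0.033421.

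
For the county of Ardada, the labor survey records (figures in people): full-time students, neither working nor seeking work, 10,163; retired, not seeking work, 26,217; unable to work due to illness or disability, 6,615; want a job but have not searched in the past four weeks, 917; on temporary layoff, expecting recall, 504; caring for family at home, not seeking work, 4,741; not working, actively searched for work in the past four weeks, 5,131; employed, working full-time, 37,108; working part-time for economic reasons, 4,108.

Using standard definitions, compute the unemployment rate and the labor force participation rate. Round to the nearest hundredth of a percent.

Employed = 37,108 + 4,108 = 41,216 (anyone who worked, including part-time for economic reasons, counts as employed).
Unemployed = 504 + 5,131 = 5,635 (jobless and actively searching, or on temporary layoff).
Labor force = 41,216 + 5,635 = 46,851.
Not in labor force = 10,163 + 26,217 + 6,615 + 917 + 4,741 = 48,653 (those not working and not actively searching are outside the labor force — including those who want a job but have given up searching).
Civilian working-age population = 46,851 + 48,653 = 95,504.
Unemployment rate = 5,635 / 46,851 = 12.03%.
Labor force participation rate = 46,851 / 95,504 = 49.06%.

Unemployment rate ≈ 12.03%; labor force participation rate ≈ 49.06%.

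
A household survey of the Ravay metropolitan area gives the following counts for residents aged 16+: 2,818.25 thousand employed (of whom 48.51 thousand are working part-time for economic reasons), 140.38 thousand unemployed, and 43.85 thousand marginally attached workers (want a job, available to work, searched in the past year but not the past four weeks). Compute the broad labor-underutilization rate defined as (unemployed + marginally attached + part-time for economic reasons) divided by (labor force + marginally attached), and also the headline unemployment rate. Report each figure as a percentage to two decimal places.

Labor force = 2,818.25 + 140.38 = 2,958.63 thousand.
Numerator = 140.38 + 43.85 + 48.51 = 232.74 thousand.
Denominator = 2,958.63 + 43.85 = 3,002.48 thousand.
Broad rate = 232.74 / 3,002.48 = 7.75%.
Headline unemployment rate = 140.38 / 2,958.63 = 4.74%.

Broad underutilization rate ≈ 7.75%; headline unemployment rate ≈ 4.74%.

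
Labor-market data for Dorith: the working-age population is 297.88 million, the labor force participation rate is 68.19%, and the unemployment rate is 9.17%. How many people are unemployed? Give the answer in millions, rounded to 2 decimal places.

About 18.63 million are unemployed.

Labor force = 0.6819 × 297.88 = 203.12 million.
Unemployed = 0.0917 × 203.12 ≈ 18.63 million.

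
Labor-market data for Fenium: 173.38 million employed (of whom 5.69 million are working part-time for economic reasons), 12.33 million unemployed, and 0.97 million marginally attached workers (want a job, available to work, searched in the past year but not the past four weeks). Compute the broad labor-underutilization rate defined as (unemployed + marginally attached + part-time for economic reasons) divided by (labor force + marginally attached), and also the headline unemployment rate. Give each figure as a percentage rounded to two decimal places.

Broad underutilization rate ≈ 10.17%; headline unemployment rate ≈ 6.64%.

Labor force = 173.38 + 12.33 = 185.71 million.
Numerator = 12.33 + 0.97 + 5.69 = 18.99 million.
Denominator = 185.71 + 0.97 = 186.68 million.
Broad rate = 18.99 / 186.68 = 10.17%.
Headline unemployment rate = 12.33 / 185.71 = 6.64%.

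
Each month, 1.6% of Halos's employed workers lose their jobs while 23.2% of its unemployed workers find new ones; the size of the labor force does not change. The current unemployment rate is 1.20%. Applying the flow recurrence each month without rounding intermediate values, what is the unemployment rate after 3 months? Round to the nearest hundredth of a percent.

With a fixed labor force, u_{t+1} = u_t + s·(1−u_t) − f·u_t = u_t·(1−s−f) + s.
Here 1−s−f = 0.752 and s = 0.016.
u_1 = 0.012000 × 0.752 + 0.016 = 0.025024.
u_2 = 0.025024 × 0.752 + 0.016 = 0.034818.
u_3 = 0.034818 × 0.752 + 0.016 = 0.042183.

Unemployment rate after three months ≈ 4.22%.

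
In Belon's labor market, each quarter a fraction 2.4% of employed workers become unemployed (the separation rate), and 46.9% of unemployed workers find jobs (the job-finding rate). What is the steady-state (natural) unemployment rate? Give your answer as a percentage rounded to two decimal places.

At steady state the flows balance: s·E = f·U, so U/(E+U) = s/(s+f).
u* = 2.4 / (2.4 + 46.9) = 2.4 / 49.30 = 4.87%.

Steady-state unemployment rate ≈ 4.87%.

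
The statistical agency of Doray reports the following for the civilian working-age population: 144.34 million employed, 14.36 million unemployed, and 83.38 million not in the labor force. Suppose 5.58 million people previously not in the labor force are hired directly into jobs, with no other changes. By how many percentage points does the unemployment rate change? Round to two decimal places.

Initially, labor force = 144.34 + 14.36 = 158.70 million, so u = 14.36/158.70 = 9.05%.
After the change, employed and labor force both rise by 5.58; unemployed unchanged → E = 149.92, U = 14.36, labor force = 164.28 million.
New unemployment rate = 14.36 / 164.28 = 8.74%.
Change = 8.74% − 9.05% = −0.31 percentage points.

The unemployment rate changes by −0.31 percentage points.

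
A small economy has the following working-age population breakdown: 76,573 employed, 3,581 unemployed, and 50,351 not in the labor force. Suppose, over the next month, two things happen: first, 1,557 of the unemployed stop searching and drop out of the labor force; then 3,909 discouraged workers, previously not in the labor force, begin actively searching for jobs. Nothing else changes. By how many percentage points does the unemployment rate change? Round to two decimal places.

Initially, labor force = 76,573 + 3,581 = 80,154, so u = 3,581/80,154 = 4.47%.
After the first change, unemployed and labor force both fall by 1,557 → E = 76,573, U = 2,024, labor force = 78,597.
After the second change, unemployed and labor force both rise by 3,909 → E = 76,573, U = 5,933, labor force = 82,506.
New unemployment rate = 5,933 / 82,506 = 7.19%.
Change = 7.19% − 4.47% = +2.72 percentage points.

The unemployment rate changes by +2.72 percentage points.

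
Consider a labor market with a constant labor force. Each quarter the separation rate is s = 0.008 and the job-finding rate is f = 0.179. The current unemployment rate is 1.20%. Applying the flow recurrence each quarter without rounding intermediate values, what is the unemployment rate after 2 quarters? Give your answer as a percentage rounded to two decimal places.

With a fixed labor force, u_{t+1} = u_t + s·(1−u_t) − f·u_t = u_t·(1−s−f) + s.
Here 1−s−f = 0.813 and s = 0.008.
u_1 = 0.012000 × 0.813 + 0.008 = 0.017756.
u_2 = 0.017756 × 0.813 + 0.008 = 0.022436.

Unemployment rate after two quarters ≈ 2.24%.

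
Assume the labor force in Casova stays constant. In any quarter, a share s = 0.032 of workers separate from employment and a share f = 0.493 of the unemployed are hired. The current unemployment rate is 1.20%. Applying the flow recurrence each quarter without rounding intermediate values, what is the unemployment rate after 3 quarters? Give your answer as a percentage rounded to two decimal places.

With a fixed labor force, u_{t+1} = u_t + s·(1−u_t) − f·u_t = u_t·(1−s−f) + s.
Here 1−s−f = 0.475 and s = 0.032.
u_1 = 0.012000 × 0.475 + 0.032 = 0.037700.
u_2 = 0.037700 × 0.475 + 0.032 = 0.049907.
u_3 = 0.049907 × 0.475 + 0.032 = 0.055706.

Unemployment rate after three quarters ≈ 5.57%.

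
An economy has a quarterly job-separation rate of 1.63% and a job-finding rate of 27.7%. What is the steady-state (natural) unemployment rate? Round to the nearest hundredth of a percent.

At steady state the flows balance: s·E = f·U, so U/(E+U) = s/(s+f).
u* = 1.63 / (1.63 + 27.7) = 1.63 / 29.33 = 5.56%.

Steady-state unemployment rate ≈ 5.56%.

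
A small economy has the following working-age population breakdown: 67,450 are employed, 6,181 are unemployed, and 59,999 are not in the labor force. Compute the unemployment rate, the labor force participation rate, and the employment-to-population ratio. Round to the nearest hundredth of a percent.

Labor force = employed + unemployed = 67,450 + 6,181 = 73,631.
Working-age population = 73,631 + 59,999 = 133,630.
Unemployment rate = 6,181 / 73,631 = 8.39%.
Labor force participation rate = 73,631 / 133,630 = 55.10%.
Employment-population ratio = 67,450 / 133,630 = 50.48%.

Unemployment rate ≈ 8.39%; labor force participation rate ≈ 55.10%; employment-population ratio ≈ 50.48%.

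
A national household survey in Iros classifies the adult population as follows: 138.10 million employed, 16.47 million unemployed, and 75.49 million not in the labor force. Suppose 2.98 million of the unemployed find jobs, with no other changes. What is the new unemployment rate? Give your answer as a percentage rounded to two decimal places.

New unemployment rate ≈ 8.73%.

Initially, labor force = 138.10 + 16.47 = 154.57 million, so u = 16.47/154.57 = 10.66%.
After the change, unemployed falls and employed rises by 2.98; labor force unchanged → E = 141.08, U = 13.49, labor force = 154.57 million.
New unemployment rate = 13.49 / 154.57 = 8.73%.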